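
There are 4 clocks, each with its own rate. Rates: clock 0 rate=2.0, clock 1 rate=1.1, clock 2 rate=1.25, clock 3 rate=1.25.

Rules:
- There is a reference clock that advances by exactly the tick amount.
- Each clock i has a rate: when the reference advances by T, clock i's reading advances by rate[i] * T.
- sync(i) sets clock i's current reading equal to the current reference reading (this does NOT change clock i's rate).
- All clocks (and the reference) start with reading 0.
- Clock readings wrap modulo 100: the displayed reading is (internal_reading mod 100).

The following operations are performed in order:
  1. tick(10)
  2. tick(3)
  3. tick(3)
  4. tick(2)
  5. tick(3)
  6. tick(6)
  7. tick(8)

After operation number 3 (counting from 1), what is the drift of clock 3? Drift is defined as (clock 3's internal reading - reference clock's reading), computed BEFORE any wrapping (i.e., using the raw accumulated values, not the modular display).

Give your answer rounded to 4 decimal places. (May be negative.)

Answer: 4.0000

Derivation:
After op 1 tick(10): ref=10.0000 raw=[20.0000 11.0000 12.5000 12.5000]
After op 2 tick(3): ref=13.0000 raw=[26.0000 14.3000 16.2500 16.2500]
After op 3 tick(3): ref=16.0000 raw=[32.0000 17.6000 20.0000 20.0000]
Drift of clock 3 after op 3: 20.0000 - 16.0000 = 4.0000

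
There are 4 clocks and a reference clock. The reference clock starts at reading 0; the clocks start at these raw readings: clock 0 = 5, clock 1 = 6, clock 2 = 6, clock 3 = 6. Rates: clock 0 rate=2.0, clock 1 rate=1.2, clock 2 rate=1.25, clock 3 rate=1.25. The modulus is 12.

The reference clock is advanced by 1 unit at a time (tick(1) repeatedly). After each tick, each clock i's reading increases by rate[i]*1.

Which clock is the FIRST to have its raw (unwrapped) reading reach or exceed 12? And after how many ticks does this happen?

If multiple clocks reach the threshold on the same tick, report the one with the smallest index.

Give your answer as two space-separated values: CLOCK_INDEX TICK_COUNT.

clock 0: start=5, rate=2.0, needs 12-5 = 7; ticks = ceil(7/2.0) = ceil(3.5000) = 4; reading at tick 4 = 5 + 2.0*4 = 13.0000
clock 1: start=6, rate=1.2, needs 12-6 = 6; ticks = ceil(6/1.2) = ceil(5.0000) = 5; reading at tick 5 = 6 + 1.2*5 = 12.0000
clock 2: start=6, rate=1.25, needs 12-6 = 6; ticks = ceil(6/1.25) = ceil(4.8000) = 5; reading at tick 5 = 6 + 1.25*5 = 12.2500
clock 3: start=6, rate=1.25, needs 12-6 = 6; ticks = ceil(6/1.25) = ceil(4.8000) = 5; reading at tick 5 = 6 + 1.25*5 = 12.2500
Minimum tick count = 4; winners = [0]; smallest index = 0

Answer: 0 4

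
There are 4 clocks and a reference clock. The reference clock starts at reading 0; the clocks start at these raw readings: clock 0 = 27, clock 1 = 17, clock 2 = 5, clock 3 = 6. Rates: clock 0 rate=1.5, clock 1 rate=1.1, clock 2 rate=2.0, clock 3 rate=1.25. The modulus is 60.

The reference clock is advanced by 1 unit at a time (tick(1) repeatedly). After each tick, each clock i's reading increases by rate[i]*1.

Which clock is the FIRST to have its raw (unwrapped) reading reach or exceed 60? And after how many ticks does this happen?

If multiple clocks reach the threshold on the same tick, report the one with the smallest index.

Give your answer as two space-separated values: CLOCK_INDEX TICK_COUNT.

clock 0: start=27, rate=1.5, needs 60-27 = 33; ticks = ceil(33/1.5) = ceil(22.0000) = 22; reading at tick 22 = 27 + 1.5*22 = 60.0000
clock 1: start=17, rate=1.1, needs 60-17 = 43; ticks = ceil(43/1.1) = ceil(39.0909) = 40; reading at tick 40 = 17 + 1.1*40 = 61.0000
clock 2: start=5, rate=2.0, needs 60-5 = 55; ticks = ceil(55/2.0) = ceil(27.5000) = 28; reading at tick 28 = 5 + 2.0*28 = 61.0000
clock 3: start=6, rate=1.25, needs 60-6 = 54; ticks = ceil(54/1.25) = ceil(43.2000) = 44; reading at tick 44 = 6 + 1.25*44 = 61.0000
Minimum tick count = 22; winners = [0]; smallest index = 0

Answer: 0 22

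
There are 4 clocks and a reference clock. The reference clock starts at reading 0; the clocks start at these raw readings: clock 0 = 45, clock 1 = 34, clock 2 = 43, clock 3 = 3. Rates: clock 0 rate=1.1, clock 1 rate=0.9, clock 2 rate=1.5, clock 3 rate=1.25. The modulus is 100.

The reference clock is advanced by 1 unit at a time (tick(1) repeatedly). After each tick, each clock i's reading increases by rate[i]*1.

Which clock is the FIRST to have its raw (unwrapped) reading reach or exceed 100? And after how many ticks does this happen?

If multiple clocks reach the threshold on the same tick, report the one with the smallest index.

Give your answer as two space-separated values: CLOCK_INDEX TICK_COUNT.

Answer: 2 38

Derivation:
clock 0: start=45, rate=1.1, needs 100-45 = 55; ticks = ceil(55/1.1) = ceil(50.0000) = 50; reading at tick 50 = 45 + 1.1*50 = 100.0000
clock 1: start=34, rate=0.9, needs 100-34 = 66; ticks = ceil(66/0.9) = ceil(73.3333) = 74; reading at tick 74 = 34 + 0.9*74 = 100.6000
clock 2: start=43, rate=1.5, needs 100-43 = 57; ticks = ceil(57/1.5) = ceil(38.0000) = 38; reading at tick 38 = 43 + 1.5*38 = 100.0000
clock 3: start=3, rate=1.25, needs 100-3 = 97; ticks = ceil(97/1.25) = ceil(77.6000) = 78; reading at tick 78 = 3 + 1.25*78 = 100.5000
Minimum tick count = 38; winners = [2]; smallest index = 2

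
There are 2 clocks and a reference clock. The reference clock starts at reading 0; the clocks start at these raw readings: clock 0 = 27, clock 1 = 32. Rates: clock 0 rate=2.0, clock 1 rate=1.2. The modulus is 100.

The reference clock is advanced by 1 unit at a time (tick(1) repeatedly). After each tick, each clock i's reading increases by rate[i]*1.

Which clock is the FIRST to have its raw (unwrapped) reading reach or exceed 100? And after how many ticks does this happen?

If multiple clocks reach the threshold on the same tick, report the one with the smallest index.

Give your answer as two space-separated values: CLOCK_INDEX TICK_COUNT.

Answer: 0 37

Derivation:
clock 0: start=27, rate=2.0, needs 100-27 = 73; ticks = ceil(73/2.0) = ceil(36.5000) = 37; reading at tick 37 = 27 + 2.0*37 = 101.0000
clock 1: start=32, rate=1.2, needs 100-32 = 68; ticks = ceil(68/1.2) = ceil(56.6667) = 57; reading at tick 57 = 32 + 1.2*57 = 100.4000
Minimum tick count = 37; winners = [0]; smallest index = 0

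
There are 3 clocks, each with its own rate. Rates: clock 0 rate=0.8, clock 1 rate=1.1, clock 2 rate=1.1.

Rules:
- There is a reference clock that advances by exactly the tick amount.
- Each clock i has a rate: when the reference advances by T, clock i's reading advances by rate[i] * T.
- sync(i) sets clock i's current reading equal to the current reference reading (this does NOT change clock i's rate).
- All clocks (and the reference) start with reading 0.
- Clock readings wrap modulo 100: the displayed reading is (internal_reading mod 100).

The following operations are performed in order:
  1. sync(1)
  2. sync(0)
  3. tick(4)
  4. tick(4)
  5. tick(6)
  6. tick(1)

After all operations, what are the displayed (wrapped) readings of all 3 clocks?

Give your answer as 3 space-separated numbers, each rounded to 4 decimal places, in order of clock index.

Answer: 12.0000 16.5000 16.5000

Derivation:
After op 1 sync(1): ref=0.0000 raw=[0.0000 0.0000 0.0000]
After op 2 sync(0): ref=0.0000 raw=[0.0000 0.0000 0.0000]
After op 3 tick(4): ref=4.0000 raw=[3.2000 4.4000 4.4000]
After op 4 tick(4): ref=8.0000 raw=[6.4000 8.8000 8.8000]
After op 5 tick(6): ref=14.0000 raw=[11.2000 15.4000 15.4000]
After op 6 tick(1): ref=15.0000 raw=[12.0000 16.5000 16.5000]
Wrap final raw readings (mod 100): 12.0000 mod 100 = 12.0000; 16.5000 mod 100 = 16.5000; 16.5000 mod 100 = 16.5000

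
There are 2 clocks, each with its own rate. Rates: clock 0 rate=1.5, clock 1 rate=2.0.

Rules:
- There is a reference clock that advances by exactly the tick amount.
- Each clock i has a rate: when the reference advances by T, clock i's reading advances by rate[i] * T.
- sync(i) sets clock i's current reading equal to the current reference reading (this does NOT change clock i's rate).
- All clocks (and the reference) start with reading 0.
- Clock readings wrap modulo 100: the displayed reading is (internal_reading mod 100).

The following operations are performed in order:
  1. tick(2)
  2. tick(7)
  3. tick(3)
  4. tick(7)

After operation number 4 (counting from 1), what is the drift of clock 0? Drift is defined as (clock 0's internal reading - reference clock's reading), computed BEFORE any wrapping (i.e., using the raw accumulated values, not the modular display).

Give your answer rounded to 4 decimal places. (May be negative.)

Answer: 9.5000

Derivation:
After op 1 tick(2): ref=2.0000 raw=[3.0000 4.0000]
After op 2 tick(7): ref=9.0000 raw=[13.5000 18.0000]
After op 3 tick(3): ref=12.0000 raw=[18.0000 24.0000]
After op 4 tick(7): ref=19.0000 raw=[28.5000 38.0000]
Drift of clock 0 after op 4: 28.5000 - 19.0000 = 9.5000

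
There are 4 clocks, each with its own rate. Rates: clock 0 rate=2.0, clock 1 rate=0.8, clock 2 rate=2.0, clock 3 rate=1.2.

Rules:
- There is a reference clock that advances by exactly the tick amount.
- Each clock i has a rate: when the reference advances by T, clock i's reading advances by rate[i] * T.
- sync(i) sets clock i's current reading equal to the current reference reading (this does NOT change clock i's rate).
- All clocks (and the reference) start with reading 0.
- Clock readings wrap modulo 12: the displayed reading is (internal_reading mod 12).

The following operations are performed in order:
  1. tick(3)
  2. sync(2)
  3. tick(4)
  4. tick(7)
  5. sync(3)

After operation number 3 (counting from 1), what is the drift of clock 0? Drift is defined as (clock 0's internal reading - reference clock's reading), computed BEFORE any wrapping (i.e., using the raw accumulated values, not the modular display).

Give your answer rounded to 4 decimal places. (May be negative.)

Answer: 7.0000

Derivation:
After op 1 tick(3): ref=3.0000 raw=[6.0000 2.4000 6.0000 3.6000]
After op 2 sync(2): ref=3.0000 raw=[6.0000 2.4000 3.0000 3.6000]
After op 3 tick(4): ref=7.0000 raw=[14.0000 5.6000 11.0000 8.4000]
Drift of clock 0 after op 3: 14.0000 - 7.0000 = 7.0000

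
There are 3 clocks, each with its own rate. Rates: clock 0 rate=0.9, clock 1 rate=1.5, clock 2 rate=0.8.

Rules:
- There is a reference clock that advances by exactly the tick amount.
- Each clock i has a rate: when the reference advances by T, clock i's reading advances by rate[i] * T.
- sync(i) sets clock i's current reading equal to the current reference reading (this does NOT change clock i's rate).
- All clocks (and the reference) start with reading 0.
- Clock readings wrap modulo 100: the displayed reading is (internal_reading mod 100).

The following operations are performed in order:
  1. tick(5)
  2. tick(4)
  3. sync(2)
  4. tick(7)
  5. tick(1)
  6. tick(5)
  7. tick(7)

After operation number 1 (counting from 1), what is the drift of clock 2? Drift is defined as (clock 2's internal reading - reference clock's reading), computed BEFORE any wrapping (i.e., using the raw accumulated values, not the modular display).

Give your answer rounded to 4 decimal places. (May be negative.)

After op 1 tick(5): ref=5.0000 raw=[4.5000 7.5000 4.0000]
Drift of clock 2 after op 1: 4.0000 - 5.0000 = -1.0000

Answer: -1.0000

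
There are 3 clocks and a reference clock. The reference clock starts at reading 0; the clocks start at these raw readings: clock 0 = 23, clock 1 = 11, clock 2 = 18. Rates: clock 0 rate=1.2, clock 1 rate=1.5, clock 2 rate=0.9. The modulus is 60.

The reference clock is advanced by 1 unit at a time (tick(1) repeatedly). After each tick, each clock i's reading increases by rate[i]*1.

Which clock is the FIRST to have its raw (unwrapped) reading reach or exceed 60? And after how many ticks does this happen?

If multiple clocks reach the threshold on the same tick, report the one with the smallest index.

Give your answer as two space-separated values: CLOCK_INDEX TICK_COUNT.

clock 0: start=23, rate=1.2, needs 60-23 = 37; ticks = ceil(37/1.2) = ceil(30.8333) = 31; reading at tick 31 = 23 + 1.2*31 = 60.2000
clock 1: start=11, rate=1.5, needs 60-11 = 49; ticks = ceil(49/1.5) = ceil(32.6667) = 33; reading at tick 33 = 11 + 1.5*33 = 60.5000
clock 2: start=18, rate=0.9, needs 60-18 = 42; ticks = ceil(42/0.9) = ceil(46.6667) = 47; reading at tick 47 = 18 + 0.9*47 = 60.3000
Minimum tick count = 31; winners = [0]; smallest index = 0

Answer: 0 31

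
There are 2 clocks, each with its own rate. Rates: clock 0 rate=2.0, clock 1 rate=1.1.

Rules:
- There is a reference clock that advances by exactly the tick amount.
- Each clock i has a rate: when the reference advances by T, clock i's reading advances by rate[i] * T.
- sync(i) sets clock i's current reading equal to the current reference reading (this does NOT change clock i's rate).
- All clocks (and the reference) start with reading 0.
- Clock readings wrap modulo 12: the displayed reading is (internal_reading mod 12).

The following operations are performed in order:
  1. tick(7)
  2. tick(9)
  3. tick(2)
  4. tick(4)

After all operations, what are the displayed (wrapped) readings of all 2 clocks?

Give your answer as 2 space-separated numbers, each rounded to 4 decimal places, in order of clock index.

Answer: 8.0000 0.2000

Derivation:
After op 1 tick(7): ref=7.0000 raw=[14.0000 7.7000]
After op 2 tick(9): ref=16.0000 raw=[32.0000 17.6000]
After op 3 tick(2): ref=18.0000 raw=[36.0000 19.8000]
After op 4 tick(4): ref=22.0000 raw=[44.0000 24.2000]
Wrap final raw readings (mod 12): 44.0000 mod 12 = 8.0000; 24.2000 mod 12 = 0.2000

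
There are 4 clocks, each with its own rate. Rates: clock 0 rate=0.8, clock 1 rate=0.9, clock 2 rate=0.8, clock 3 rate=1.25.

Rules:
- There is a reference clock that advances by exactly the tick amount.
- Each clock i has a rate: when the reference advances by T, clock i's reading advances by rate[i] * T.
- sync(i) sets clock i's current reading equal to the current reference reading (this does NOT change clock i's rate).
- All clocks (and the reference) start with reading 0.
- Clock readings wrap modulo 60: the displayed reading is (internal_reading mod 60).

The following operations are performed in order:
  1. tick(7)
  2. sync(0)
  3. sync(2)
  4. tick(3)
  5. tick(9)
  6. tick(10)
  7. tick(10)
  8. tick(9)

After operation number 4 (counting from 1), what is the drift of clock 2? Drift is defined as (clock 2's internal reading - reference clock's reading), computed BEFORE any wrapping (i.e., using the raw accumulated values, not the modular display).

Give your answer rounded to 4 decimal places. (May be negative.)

After op 1 tick(7): ref=7.0000 raw=[5.6000 6.3000 5.6000 8.7500]
After op 2 sync(0): ref=7.0000 raw=[7.0000 6.3000 5.6000 8.7500]
After op 3 sync(2): ref=7.0000 raw=[7.0000 6.3000 7.0000 8.7500]
After op 4 tick(3): ref=10.0000 raw=[9.4000 9.0000 9.4000 12.5000]
Drift of clock 2 after op 4: 9.4000 - 10.0000 = -0.6000

Answer: -0.6000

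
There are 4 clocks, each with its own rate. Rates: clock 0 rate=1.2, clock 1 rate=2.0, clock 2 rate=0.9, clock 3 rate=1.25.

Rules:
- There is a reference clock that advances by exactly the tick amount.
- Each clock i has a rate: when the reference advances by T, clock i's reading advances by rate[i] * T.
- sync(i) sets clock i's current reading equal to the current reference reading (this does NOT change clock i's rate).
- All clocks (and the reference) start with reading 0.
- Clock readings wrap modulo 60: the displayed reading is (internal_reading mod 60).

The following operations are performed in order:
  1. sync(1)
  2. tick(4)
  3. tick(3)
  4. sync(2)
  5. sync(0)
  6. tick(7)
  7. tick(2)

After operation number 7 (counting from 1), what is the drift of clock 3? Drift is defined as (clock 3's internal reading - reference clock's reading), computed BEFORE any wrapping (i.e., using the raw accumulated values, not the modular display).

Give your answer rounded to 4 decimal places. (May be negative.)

Answer: 4.0000

Derivation:
After op 1 sync(1): ref=0.0000 raw=[0.0000 0.0000 0.0000 0.0000]
After op 2 tick(4): ref=4.0000 raw=[4.8000 8.0000 3.6000 5.0000]
After op 3 tick(3): ref=7.0000 raw=[8.4000 14.0000 6.3000 8.7500]
After op 4 sync(2): ref=7.0000 raw=[8.4000 14.0000 7.0000 8.7500]
After op 5 sync(0): ref=7.0000 raw=[7.0000 14.0000 7.0000 8.7500]
After op 6 tick(7): ref=14.0000 raw=[15.4000 28.0000 13.3000 17.5000]
After op 7 tick(2): ref=16.0000 raw=[17.8000 32.0000 15.1000 20.0000]
Drift of clock 3 after op 7: 20.0000 - 16.0000 = 4.0000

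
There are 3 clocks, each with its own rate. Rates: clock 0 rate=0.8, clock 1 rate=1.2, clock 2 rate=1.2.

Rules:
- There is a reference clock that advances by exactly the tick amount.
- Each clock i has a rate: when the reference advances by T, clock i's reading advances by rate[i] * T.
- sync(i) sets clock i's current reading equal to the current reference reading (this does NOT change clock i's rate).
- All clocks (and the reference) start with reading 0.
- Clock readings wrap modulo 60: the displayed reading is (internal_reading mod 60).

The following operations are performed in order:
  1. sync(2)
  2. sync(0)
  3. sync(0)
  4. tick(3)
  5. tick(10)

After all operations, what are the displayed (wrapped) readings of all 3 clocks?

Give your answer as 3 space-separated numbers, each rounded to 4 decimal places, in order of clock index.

After op 1 sync(2): ref=0.0000 raw=[0.0000 0.0000 0.0000]
After op 2 sync(0): ref=0.0000 raw=[0.0000 0.0000 0.0000]
After op 3 sync(0): ref=0.0000 raw=[0.0000 0.0000 0.0000]
After op 4 tick(3): ref=3.0000 raw=[2.4000 3.6000 3.6000]
After op 5 tick(10): ref=13.0000 raw=[10.4000 15.6000 15.6000]
Wrap final raw readings (mod 60): 10.4000 mod 60 = 10.4000; 15.6000 mod 60 = 15.6000; 15.6000 mod 60 = 15.6000

Answer: 10.4000 15.6000 15.6000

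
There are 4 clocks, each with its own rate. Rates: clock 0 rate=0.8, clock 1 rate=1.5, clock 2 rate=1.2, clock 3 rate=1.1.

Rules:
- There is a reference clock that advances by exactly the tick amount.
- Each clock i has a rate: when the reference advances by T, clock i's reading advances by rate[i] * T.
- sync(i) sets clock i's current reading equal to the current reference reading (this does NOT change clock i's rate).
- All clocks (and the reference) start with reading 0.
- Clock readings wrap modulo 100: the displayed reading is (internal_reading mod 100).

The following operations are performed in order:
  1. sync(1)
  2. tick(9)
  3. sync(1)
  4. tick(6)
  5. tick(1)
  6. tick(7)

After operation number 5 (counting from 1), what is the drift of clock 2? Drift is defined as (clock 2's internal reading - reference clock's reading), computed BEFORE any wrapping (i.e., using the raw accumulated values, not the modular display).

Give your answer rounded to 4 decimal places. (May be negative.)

Answer: 3.2000

Derivation:
After op 1 sync(1): ref=0.0000 raw=[0.0000 0.0000 0.0000 0.0000]
After op 2 tick(9): ref=9.0000 raw=[7.2000 13.5000 10.8000 9.9000]
After op 3 sync(1): ref=9.0000 raw=[7.2000 9.0000 10.8000 9.9000]
After op 4 tick(6): ref=15.0000 raw=[12.0000 18.0000 18.0000 16.5000]
After op 5 tick(1): ref=16.0000 raw=[12.8000 19.5000 19.2000 17.6000]
Drift of clock 2 after op 5: 19.2000 - 16.0000 = 3.2000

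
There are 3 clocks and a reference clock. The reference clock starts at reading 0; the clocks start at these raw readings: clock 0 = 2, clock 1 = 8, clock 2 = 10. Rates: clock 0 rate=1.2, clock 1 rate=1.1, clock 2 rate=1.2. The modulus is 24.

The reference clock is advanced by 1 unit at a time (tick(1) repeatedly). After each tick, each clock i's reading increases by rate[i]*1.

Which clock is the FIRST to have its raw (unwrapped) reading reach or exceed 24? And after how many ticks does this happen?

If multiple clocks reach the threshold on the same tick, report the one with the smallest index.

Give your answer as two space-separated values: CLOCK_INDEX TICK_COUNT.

Answer: 2 12

Derivation:
clock 0: start=2, rate=1.2, needs 24-2 = 22; ticks = ceil(22/1.2) = ceil(18.3333) = 19; reading at tick 19 = 2 + 1.2*19 = 24.8000
clock 1: start=8, rate=1.1, needs 24-8 = 16; ticks = ceil(16/1.1) = ceil(14.5455) = 15; reading at tick 15 = 8 + 1.1*15 = 24.5000
clock 2: start=10, rate=1.2, needs 24-10 = 14; ticks = ceil(14/1.2) = ceil(11.6667) = 12; reading at tick 12 = 10 + 1.2*12 = 24.4000
Minimum tick count = 12; winners = [2]; smallest index = 2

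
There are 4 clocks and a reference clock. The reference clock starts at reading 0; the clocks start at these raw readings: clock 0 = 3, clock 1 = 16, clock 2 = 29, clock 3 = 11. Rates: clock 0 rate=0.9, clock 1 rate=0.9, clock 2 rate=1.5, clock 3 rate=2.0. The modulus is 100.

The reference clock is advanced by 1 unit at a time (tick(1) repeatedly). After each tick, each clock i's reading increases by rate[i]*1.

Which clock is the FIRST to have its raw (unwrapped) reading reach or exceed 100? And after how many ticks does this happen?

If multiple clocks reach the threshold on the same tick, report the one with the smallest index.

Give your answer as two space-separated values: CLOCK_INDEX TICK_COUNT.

Answer: 3 45

Derivation:
clock 0: start=3, rate=0.9, needs 100-3 = 97; ticks = ceil(97/0.9) = ceil(107.7778) = 108; reading at tick 108 = 3 + 0.9*108 = 100.2000
clock 1: start=16, rate=0.9, needs 100-16 = 84; ticks = ceil(84/0.9) = ceil(93.3333) = 94; reading at tick 94 = 16 + 0.9*94 = 100.6000
clock 2: start=29, rate=1.5, needs 100-29 = 71; ticks = ceil(71/1.5) = ceil(47.3333) = 48; reading at tick 48 = 29 + 1.5*48 = 101.0000
clock 3: start=11, rate=2.0, needs 100-11 = 89; ticks = ceil(89/2.0) = ceil(44.5000) = 45; reading at tick 45 = 11 + 2.0*45 = 101.0000
Minimum tick count = 45; winners = [3]; smallest index = 3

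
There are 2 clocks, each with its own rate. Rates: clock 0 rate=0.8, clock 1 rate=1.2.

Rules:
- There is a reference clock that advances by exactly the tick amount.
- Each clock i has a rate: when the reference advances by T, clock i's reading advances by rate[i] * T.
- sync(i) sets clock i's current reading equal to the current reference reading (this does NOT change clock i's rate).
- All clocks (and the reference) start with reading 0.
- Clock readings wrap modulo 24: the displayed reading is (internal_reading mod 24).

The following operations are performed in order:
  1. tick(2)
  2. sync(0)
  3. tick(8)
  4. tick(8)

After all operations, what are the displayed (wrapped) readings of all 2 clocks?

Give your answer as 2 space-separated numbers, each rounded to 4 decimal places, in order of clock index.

Answer: 14.8000 21.6000

Derivation:
After op 1 tick(2): ref=2.0000 raw=[1.6000 2.4000]
After op 2 sync(0): ref=2.0000 raw=[2.0000 2.4000]
After op 3 tick(8): ref=10.0000 raw=[8.4000 12.0000]
After op 4 tick(8): ref=18.0000 raw=[14.8000 21.6000]
Wrap final raw readings (mod 24): 14.8000 mod 24 = 14.8000; 21.6000 mod 24 = 21.6000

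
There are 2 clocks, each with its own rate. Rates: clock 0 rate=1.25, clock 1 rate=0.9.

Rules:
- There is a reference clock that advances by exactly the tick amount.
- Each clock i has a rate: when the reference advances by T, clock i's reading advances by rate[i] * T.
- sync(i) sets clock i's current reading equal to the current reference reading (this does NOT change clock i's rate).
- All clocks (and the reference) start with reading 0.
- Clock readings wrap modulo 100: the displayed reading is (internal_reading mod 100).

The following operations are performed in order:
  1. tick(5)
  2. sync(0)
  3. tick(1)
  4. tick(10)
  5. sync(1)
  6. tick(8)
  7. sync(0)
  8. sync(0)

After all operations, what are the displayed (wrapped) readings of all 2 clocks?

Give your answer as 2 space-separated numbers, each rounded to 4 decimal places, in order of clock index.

Answer: 24.0000 23.2000

Derivation:
After op 1 tick(5): ref=5.0000 raw=[6.2500 4.5000]
After op 2 sync(0): ref=5.0000 raw=[5.0000 4.5000]
After op 3 tick(1): ref=6.0000 raw=[6.2500 5.4000]
After op 4 tick(10): ref=16.0000 raw=[18.7500 14.4000]
After op 5 sync(1): ref=16.0000 raw=[18.7500 16.0000]
After op 6 tick(8): ref=24.0000 raw=[28.7500 23.2000]
After op 7 sync(0): ref=24.0000 raw=[24.0000 23.2000]
After op 8 sync(0): ref=24.0000 raw=[24.0000 23.2000]
Wrap final raw readings (mod 100): 24.0000 mod 100 = 24.0000; 23.2000 mod 100 = 23.2000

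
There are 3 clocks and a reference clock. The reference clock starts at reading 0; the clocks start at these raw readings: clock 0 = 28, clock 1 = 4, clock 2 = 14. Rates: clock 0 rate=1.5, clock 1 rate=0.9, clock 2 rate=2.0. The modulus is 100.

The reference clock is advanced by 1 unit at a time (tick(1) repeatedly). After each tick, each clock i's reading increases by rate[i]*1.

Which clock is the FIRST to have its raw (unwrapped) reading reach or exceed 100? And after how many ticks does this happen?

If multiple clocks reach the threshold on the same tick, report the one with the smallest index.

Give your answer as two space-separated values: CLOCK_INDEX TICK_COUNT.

clock 0: start=28, rate=1.5, needs 100-28 = 72; ticks = ceil(72/1.5) = ceil(48.0000) = 48; reading at tick 48 = 28 + 1.5*48 = 100.0000
clock 1: start=4, rate=0.9, needs 100-4 = 96; ticks = ceil(96/0.9) = ceil(106.6667) = 107; reading at tick 107 = 4 + 0.9*107 = 100.3000
clock 2: start=14, rate=2.0, needs 100-14 = 86; ticks = ceil(86/2.0) = ceil(43.0000) = 43; reading at tick 43 = 14 + 2.0*43 = 100.0000
Minimum tick count = 43; winners = [2]; smallest index = 2

Answer: 2 43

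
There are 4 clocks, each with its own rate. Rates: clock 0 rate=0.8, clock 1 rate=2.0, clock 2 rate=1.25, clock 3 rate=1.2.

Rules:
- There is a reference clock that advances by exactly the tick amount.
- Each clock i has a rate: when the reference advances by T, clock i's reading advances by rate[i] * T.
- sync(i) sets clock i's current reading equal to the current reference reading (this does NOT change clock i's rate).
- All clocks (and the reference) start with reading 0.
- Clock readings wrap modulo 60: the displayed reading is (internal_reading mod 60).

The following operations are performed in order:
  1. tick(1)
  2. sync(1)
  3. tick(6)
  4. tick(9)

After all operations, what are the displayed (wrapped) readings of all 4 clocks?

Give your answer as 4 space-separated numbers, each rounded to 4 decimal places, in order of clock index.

After op 1 tick(1): ref=1.0000 raw=[0.8000 2.0000 1.2500 1.2000]
After op 2 sync(1): ref=1.0000 raw=[0.8000 1.0000 1.2500 1.2000]
After op 3 tick(6): ref=7.0000 raw=[5.6000 13.0000 8.7500 8.4000]
After op 4 tick(9): ref=16.0000 raw=[12.8000 31.0000 20.0000 19.2000]
Wrap final raw readings (mod 60): 12.8000 mod 60 = 12.8000; 31.0000 mod 60 = 31.0000; 20.0000 mod 60 = 20.0000; 19.2000 mod 60 = 19.2000

Answer: 12.8000 31.0000 20.0000 19.2000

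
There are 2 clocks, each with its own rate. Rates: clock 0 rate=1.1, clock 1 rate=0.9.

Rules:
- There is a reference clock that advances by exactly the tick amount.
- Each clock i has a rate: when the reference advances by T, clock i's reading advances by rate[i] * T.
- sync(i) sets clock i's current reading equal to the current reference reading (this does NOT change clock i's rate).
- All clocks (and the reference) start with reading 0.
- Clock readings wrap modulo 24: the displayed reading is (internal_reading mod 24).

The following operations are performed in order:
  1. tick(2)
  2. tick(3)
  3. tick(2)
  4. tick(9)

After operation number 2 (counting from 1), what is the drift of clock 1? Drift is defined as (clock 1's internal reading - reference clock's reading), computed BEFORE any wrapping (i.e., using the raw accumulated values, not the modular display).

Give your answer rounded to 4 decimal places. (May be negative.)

After op 1 tick(2): ref=2.0000 raw=[2.2000 1.8000]
After op 2 tick(3): ref=5.0000 raw=[5.5000 4.5000]
Drift of clock 1 after op 2: 4.5000 - 5.0000 = -0.5000

Answer: -0.5000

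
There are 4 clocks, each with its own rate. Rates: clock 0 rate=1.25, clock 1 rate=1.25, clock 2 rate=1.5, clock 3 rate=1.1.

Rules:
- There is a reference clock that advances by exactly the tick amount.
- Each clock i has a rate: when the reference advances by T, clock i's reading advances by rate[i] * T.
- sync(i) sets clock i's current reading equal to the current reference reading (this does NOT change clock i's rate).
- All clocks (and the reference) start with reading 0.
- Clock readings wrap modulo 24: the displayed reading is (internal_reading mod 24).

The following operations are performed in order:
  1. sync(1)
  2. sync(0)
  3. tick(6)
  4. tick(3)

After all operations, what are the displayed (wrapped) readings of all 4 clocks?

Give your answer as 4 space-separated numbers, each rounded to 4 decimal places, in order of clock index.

After op 1 sync(1): ref=0.0000 raw=[0.0000 0.0000 0.0000 0.0000]
After op 2 sync(0): ref=0.0000 raw=[0.0000 0.0000 0.0000 0.0000]
After op 3 tick(6): ref=6.0000 raw=[7.5000 7.5000 9.0000 6.6000]
After op 4 tick(3): ref=9.0000 raw=[11.2500 11.2500 13.5000 9.9000]
Wrap final raw readings (mod 24): 11.2500 mod 24 = 11.2500; 11.2500 mod 24 = 11.2500; 13.5000 mod 24 = 13.5000; 9.9000 mod 24 = 9.9000

Answer: 11.2500 11.2500 13.5000 9.9000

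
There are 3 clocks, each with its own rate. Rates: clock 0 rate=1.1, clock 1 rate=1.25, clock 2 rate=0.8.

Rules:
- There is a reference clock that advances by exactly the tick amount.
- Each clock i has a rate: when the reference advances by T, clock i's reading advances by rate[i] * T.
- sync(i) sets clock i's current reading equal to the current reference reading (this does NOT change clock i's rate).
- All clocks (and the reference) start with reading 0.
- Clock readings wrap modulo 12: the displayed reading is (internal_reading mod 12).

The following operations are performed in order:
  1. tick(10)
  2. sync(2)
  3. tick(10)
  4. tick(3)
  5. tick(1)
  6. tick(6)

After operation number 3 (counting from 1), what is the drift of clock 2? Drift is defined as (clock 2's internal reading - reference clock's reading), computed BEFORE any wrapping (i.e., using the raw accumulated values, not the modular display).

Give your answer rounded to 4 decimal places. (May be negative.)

Answer: -2.0000

Derivation:
After op 1 tick(10): ref=10.0000 raw=[11.0000 12.5000 8.0000]
After op 2 sync(2): ref=10.0000 raw=[11.0000 12.5000 10.0000]
After op 3 tick(10): ref=20.0000 raw=[22.0000 25.0000 18.0000]
Drift of clock 2 after op 3: 18.0000 - 20.0000 = -2.0000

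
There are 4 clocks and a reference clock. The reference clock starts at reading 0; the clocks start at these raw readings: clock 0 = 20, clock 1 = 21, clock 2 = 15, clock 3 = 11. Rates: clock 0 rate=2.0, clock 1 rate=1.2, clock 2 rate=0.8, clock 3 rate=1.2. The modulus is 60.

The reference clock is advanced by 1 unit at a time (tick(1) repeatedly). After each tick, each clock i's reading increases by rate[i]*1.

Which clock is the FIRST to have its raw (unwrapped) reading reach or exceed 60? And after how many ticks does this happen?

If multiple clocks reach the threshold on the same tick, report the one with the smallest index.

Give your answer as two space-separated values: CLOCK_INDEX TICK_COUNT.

clock 0: start=20, rate=2.0, needs 60-20 = 40; ticks = ceil(40/2.0) = ceil(20.0000) = 20; reading at tick 20 = 20 + 2.0*20 = 60.0000
clock 1: start=21, rate=1.2, needs 60-21 = 39; ticks = ceil(39/1.2) = ceil(32.5000) = 33; reading at tick 33 = 21 + 1.2*33 = 60.6000
clock 2: start=15, rate=0.8, needs 60-15 = 45; ticks = ceil(45/0.8) = ceil(56.2500) = 57; reading at tick 57 = 15 + 0.8*57 = 60.6000
clock 3: start=11, rate=1.2, needs 60-11 = 49; ticks = ceil(49/1.2) = ceil(40.8333) = 41; reading at tick 41 = 11 + 1.2*41 = 60.2000
Minimum tick count = 20; winners = [0]; smallest index = 0

Answer: 0 20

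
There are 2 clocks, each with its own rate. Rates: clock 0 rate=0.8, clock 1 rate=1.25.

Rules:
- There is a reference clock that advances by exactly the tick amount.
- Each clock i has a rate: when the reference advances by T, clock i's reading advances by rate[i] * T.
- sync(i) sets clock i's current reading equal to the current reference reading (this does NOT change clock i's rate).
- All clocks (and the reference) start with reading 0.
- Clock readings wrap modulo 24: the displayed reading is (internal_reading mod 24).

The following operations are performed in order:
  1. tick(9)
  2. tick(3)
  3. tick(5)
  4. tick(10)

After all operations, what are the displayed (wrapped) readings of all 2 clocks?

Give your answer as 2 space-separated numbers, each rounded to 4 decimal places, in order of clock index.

After op 1 tick(9): ref=9.0000 raw=[7.2000 11.2500]
After op 2 tick(3): ref=12.0000 raw=[9.6000 15.0000]
After op 3 tick(5): ref=17.0000 raw=[13.6000 21.2500]
After op 4 tick(10): ref=27.0000 raw=[21.6000 33.7500]
Wrap final raw readings (mod 24): 21.6000 mod 24 = 21.6000; 33.7500 mod 24 = 9.7500

Answer: 21.6000 9.7500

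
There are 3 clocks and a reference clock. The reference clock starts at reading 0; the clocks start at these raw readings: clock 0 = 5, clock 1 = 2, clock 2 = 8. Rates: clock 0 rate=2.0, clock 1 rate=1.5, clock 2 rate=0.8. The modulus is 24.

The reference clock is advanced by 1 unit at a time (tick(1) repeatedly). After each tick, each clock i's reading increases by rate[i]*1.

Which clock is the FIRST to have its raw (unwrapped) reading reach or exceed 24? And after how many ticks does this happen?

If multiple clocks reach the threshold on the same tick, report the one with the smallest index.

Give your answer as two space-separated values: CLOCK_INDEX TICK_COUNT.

clock 0: start=5, rate=2.0, needs 24-5 = 19; ticks = ceil(19/2.0) = ceil(9.5000) = 10; reading at tick 10 = 5 + 2.0*10 = 25.0000
clock 1: start=2, rate=1.5, needs 24-2 = 22; ticks = ceil(22/1.5) = ceil(14.6667) = 15; reading at tick 15 = 2 + 1.5*15 = 24.5000
clock 2: start=8, rate=0.8, needs 24-8 = 16; ticks = ceil(16/0.8) = ceil(20.0000) = 20; reading at tick 20 = 8 + 0.8*20 = 24.0000
Minimum tick count = 10; winners = [0]; smallest index = 0

Answer: 0 10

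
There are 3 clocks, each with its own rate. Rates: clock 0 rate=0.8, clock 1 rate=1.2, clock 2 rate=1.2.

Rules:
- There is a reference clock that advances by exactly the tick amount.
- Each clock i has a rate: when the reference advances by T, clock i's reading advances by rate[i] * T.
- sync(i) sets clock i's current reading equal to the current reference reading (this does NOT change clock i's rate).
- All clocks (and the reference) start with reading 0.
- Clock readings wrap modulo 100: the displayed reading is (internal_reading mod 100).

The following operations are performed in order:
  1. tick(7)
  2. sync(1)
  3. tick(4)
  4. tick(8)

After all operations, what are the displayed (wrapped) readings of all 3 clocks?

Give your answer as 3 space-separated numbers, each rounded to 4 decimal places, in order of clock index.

After op 1 tick(7): ref=7.0000 raw=[5.6000 8.4000 8.4000]
After op 2 sync(1): ref=7.0000 raw=[5.6000 7.0000 8.4000]
After op 3 tick(4): ref=11.0000 raw=[8.8000 11.8000 13.2000]
After op 4 tick(8): ref=19.0000 raw=[15.2000 21.4000 22.8000]
Wrap final raw readings (mod 100): 15.2000 mod 100 = 15.2000; 21.4000 mod 100 = 21.4000; 22.8000 mod 100 = 22.8000

Answer: 15.2000 21.4000 22.8000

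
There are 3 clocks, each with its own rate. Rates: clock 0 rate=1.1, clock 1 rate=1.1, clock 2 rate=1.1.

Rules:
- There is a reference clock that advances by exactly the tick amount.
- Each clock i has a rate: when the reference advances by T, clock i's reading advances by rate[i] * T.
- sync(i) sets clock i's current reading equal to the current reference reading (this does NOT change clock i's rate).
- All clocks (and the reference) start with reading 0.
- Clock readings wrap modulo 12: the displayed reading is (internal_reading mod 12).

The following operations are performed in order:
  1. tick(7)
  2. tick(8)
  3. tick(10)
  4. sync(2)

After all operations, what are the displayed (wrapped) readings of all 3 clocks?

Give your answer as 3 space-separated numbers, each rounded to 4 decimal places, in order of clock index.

Answer: 3.5000 3.5000 1.0000

Derivation:
After op 1 tick(7): ref=7.0000 raw=[7.7000 7.7000 7.7000]
After op 2 tick(8): ref=15.0000 raw=[16.5000 16.5000 16.5000]
After op 3 tick(10): ref=25.0000 raw=[27.5000 27.5000 27.5000]
After op 4 sync(2): ref=25.0000 raw=[27.5000 27.5000 25.0000]
Wrap final raw readings (mod 12): 27.5000 mod 12 = 3.5000; 27.5000 mod 12 = 3.5000; 25.0000 mod 12 = 1.0000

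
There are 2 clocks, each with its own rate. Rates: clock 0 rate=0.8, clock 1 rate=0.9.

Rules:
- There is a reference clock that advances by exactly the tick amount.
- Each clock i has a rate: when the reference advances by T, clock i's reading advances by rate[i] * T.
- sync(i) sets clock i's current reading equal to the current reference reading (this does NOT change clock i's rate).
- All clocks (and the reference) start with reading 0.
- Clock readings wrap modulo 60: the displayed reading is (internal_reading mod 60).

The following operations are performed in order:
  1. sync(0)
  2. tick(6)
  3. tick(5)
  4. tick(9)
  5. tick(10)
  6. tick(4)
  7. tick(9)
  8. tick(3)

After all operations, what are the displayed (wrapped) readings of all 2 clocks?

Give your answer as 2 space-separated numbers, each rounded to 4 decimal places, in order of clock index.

Answer: 36.8000 41.4000

Derivation:
After op 1 sync(0): ref=0.0000 raw=[0.0000 0.0000]
After op 2 tick(6): ref=6.0000 raw=[4.8000 5.4000]
After op 3 tick(5): ref=11.0000 raw=[8.8000 9.9000]
After op 4 tick(9): ref=20.0000 raw=[16.0000 18.0000]
After op 5 tick(10): ref=30.0000 raw=[24.0000 27.0000]
After op 6 tick(4): ref=34.0000 raw=[27.2000 30.6000]
After op 7 tick(9): ref=43.0000 raw=[34.4000 38.7000]
After op 8 tick(3): ref=46.0000 raw=[36.8000 41.4000]
Wrap final raw readings (mod 60): 36.8000 mod 60 = 36.8000; 41.4000 mod 60 = 41.4000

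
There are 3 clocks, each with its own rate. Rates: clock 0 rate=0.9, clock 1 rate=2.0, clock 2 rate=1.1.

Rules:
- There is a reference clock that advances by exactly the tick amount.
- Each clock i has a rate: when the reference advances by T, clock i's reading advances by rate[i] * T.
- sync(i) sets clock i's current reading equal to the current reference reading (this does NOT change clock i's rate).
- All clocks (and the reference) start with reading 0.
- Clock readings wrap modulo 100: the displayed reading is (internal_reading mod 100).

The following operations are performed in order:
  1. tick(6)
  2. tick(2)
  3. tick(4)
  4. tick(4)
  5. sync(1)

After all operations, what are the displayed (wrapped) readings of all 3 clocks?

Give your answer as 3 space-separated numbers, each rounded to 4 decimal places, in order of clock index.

Answer: 14.4000 16.0000 17.6000

Derivation:
After op 1 tick(6): ref=6.0000 raw=[5.4000 12.0000 6.6000]
After op 2 tick(2): ref=8.0000 raw=[7.2000 16.0000 8.8000]
After op 3 tick(4): ref=12.0000 raw=[10.8000 24.0000 13.2000]
After op 4 tick(4): ref=16.0000 raw=[14.4000 32.0000 17.6000]
After op 5 sync(1): ref=16.0000 raw=[14.4000 16.0000 17.6000]
Wrap final raw readings (mod 100): 14.4000 mod 100 = 14.4000; 16.0000 mod 100 = 16.0000; 17.6000 mod 100 = 17.6000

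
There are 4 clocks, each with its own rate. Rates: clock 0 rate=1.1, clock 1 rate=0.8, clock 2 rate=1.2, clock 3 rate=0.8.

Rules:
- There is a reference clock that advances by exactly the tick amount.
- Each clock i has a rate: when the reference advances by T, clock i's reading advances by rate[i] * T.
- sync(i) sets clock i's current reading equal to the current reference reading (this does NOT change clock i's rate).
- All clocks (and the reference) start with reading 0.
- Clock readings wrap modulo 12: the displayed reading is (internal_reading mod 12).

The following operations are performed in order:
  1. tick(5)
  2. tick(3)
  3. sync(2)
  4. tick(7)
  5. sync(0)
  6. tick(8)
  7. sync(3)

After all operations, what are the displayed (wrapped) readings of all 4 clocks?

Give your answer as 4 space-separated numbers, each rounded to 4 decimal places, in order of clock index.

Answer: 11.8000 6.4000 2.0000 11.0000

Derivation:
After op 1 tick(5): ref=5.0000 raw=[5.5000 4.0000 6.0000 4.0000]
After op 2 tick(3): ref=8.0000 raw=[8.8000 6.4000 9.6000 6.4000]
After op 3 sync(2): ref=8.0000 raw=[8.8000 6.4000 8.0000 6.4000]
After op 4 tick(7): ref=15.0000 raw=[16.5000 12.0000 16.4000 12.0000]
After op 5 sync(0): ref=15.0000 raw=[15.0000 12.0000 16.4000 12.0000]
After op 6 tick(8): ref=23.0000 raw=[23.8000 18.4000 26.0000 18.4000]
After op 7 sync(3): ref=23.0000 raw=[23.8000 18.4000 26.0000 23.0000]
Wrap final raw readings (mod 12): 23.8000 mod 12 = 11.8000; 18.4000 mod 12 = 6.4000; 26.0000 mod 12 = 2.0000; 23.0000 mod 12 = 11.0000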